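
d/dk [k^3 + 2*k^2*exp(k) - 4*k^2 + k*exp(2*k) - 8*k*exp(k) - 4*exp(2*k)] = 2*k^2*exp(k) + 3*k^2 + 2*k*exp(2*k) - 4*k*exp(k) - 8*k - 7*exp(2*k) - 8*exp(k)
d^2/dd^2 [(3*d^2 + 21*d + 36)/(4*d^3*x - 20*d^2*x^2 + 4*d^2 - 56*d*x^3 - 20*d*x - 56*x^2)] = 3*(((2*d + 7)*(-3*d^2*x + 10*d*x^2 - 2*d + 14*x^3 + 5*x) - (d^2 + 7*d + 12)*(3*d*x - 5*x^2 + 1))*(-d^3*x + 5*d^2*x^2 - d^2 + 14*d*x^3 + 5*d*x + 14*x^2) - (d^2 + 7*d + 12)*(-3*d^2*x + 10*d*x^2 - 2*d + 14*x^3 + 5*x)^2 - (-d^3*x + 5*d^2*x^2 - d^2 + 14*d*x^3 + 5*d*x + 14*x^2)^2)/(2*(-d^3*x + 5*d^2*x^2 - d^2 + 14*d*x^3 + 5*d*x + 14*x^2)^3)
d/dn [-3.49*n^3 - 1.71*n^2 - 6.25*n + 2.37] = -10.47*n^2 - 3.42*n - 6.25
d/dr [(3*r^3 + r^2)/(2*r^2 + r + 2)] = r*(-r*(3*r + 1)*(4*r + 1) + (9*r + 2)*(2*r^2 + r + 2))/(2*r^2 + r + 2)^2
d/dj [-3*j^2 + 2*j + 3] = 2 - 6*j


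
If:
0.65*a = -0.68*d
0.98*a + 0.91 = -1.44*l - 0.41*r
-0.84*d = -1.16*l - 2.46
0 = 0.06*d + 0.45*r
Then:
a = 60.39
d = -57.72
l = -43.92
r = 7.70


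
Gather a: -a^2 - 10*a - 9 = -a^2 - 10*a - 9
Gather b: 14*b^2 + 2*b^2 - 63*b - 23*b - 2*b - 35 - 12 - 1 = 16*b^2 - 88*b - 48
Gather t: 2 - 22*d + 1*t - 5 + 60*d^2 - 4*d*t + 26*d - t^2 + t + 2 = 60*d^2 + 4*d - t^2 + t*(2 - 4*d) - 1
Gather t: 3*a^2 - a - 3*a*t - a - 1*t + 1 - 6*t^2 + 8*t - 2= 3*a^2 - 2*a - 6*t^2 + t*(7 - 3*a) - 1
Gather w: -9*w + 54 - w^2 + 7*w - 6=-w^2 - 2*w + 48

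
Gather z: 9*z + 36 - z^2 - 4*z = -z^2 + 5*z + 36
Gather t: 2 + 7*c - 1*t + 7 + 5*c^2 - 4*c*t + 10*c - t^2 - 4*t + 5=5*c^2 + 17*c - t^2 + t*(-4*c - 5) + 14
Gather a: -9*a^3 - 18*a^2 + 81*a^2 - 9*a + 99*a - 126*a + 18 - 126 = -9*a^3 + 63*a^2 - 36*a - 108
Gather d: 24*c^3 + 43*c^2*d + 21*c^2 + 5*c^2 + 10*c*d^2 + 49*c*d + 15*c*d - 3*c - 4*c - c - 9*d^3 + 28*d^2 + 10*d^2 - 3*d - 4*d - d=24*c^3 + 26*c^2 - 8*c - 9*d^3 + d^2*(10*c + 38) + d*(43*c^2 + 64*c - 8)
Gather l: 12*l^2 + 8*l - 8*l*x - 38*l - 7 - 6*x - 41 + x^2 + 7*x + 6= 12*l^2 + l*(-8*x - 30) + x^2 + x - 42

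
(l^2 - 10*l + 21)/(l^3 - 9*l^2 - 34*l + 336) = (l - 3)/(l^2 - 2*l - 48)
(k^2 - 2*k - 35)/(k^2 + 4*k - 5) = (k - 7)/(k - 1)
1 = 1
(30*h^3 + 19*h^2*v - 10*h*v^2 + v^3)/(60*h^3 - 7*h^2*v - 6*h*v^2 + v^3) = (-6*h^2 - 5*h*v + v^2)/(-12*h^2 - h*v + v^2)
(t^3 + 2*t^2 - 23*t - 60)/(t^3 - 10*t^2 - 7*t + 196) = (t^2 - 2*t - 15)/(t^2 - 14*t + 49)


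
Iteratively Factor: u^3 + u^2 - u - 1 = (u - 1)*(u^2 + 2*u + 1) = (u - 1)*(u + 1)*(u + 1)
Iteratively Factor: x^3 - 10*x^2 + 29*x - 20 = (x - 1)*(x^2 - 9*x + 20) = (x - 4)*(x - 1)*(x - 5)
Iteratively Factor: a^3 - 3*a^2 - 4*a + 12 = (a - 2)*(a^2 - a - 6) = (a - 3)*(a - 2)*(a + 2)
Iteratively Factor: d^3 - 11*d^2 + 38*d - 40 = (d - 4)*(d^2 - 7*d + 10) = (d - 5)*(d - 4)*(d - 2)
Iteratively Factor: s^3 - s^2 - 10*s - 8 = (s + 2)*(s^2 - 3*s - 4) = (s - 4)*(s + 2)*(s + 1)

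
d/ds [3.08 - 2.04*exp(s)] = -2.04*exp(s)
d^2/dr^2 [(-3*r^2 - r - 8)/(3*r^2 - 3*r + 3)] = 2*(-4*r^3 - 15*r^2 + 27*r - 4)/(3*(r^6 - 3*r^5 + 6*r^4 - 7*r^3 + 6*r^2 - 3*r + 1))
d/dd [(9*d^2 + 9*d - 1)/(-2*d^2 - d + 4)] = (9*d^2 + 68*d + 35)/(4*d^4 + 4*d^3 - 15*d^2 - 8*d + 16)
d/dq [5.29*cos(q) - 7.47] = -5.29*sin(q)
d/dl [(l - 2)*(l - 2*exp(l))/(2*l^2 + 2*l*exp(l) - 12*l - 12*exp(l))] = (-(l - 2)*(l - 2*exp(l))*(l*exp(l) + 2*l - 5*exp(l) - 6) + (l - (l - 2)*(2*exp(l) - 1) - 2*exp(l))*(l^2 + l*exp(l) - 6*l - 6*exp(l)))/(2*(l^2 + l*exp(l) - 6*l - 6*exp(l))^2)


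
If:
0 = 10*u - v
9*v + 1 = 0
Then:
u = -1/90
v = -1/9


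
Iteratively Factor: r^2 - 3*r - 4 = (r - 4)*(r + 1)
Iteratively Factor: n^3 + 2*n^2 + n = (n)*(n^2 + 2*n + 1) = n*(n + 1)*(n + 1)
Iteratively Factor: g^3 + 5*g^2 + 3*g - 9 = (g + 3)*(g^2 + 2*g - 3) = (g - 1)*(g + 3)*(g + 3)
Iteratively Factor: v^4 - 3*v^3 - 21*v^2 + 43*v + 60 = (v + 4)*(v^3 - 7*v^2 + 7*v + 15) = (v + 1)*(v + 4)*(v^2 - 8*v + 15) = (v - 5)*(v + 1)*(v + 4)*(v - 3)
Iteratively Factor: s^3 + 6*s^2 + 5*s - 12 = (s + 4)*(s^2 + 2*s - 3) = (s + 3)*(s + 4)*(s - 1)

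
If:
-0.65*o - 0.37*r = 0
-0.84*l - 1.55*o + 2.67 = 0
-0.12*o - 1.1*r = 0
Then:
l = 3.18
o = 0.00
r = 0.00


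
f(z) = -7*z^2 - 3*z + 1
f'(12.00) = -171.00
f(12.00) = -1043.00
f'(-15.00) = 207.00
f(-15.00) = -1529.00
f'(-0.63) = 5.82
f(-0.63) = 0.11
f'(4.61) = -67.54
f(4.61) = -161.59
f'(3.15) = -47.10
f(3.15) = -77.91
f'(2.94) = -44.16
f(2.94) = -68.33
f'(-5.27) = 70.78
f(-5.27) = -177.60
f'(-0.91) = 9.74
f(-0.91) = -2.07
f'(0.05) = -3.70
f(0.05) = 0.83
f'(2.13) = -32.82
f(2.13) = -37.15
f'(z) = -14*z - 3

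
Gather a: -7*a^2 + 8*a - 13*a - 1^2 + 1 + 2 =-7*a^2 - 5*a + 2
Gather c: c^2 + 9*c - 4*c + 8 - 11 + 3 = c^2 + 5*c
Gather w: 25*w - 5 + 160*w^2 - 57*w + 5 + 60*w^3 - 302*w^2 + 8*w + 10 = 60*w^3 - 142*w^2 - 24*w + 10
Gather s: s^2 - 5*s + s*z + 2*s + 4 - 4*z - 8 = s^2 + s*(z - 3) - 4*z - 4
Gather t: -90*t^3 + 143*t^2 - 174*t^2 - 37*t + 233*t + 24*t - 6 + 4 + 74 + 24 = -90*t^3 - 31*t^2 + 220*t + 96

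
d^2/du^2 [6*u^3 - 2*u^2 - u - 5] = 36*u - 4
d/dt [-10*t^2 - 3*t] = -20*t - 3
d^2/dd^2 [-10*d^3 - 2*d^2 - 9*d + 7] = -60*d - 4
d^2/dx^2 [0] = 0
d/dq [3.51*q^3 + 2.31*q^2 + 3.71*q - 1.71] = 10.53*q^2 + 4.62*q + 3.71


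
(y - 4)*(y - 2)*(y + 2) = y^3 - 4*y^2 - 4*y + 16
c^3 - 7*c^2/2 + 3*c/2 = c*(c - 3)*(c - 1/2)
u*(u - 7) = u^2 - 7*u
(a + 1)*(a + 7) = a^2 + 8*a + 7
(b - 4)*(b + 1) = b^2 - 3*b - 4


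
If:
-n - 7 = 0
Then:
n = -7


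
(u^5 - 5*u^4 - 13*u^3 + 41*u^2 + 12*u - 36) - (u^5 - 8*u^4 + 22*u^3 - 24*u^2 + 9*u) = 3*u^4 - 35*u^3 + 65*u^2 + 3*u - 36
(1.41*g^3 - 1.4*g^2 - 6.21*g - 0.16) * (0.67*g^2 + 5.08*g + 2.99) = 0.9447*g^5 + 6.2248*g^4 - 7.0568*g^3 - 35.84*g^2 - 19.3807*g - 0.4784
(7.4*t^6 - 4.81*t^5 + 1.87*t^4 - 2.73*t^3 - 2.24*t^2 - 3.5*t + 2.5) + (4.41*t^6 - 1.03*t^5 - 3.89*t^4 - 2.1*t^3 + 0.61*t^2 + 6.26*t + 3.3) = 11.81*t^6 - 5.84*t^5 - 2.02*t^4 - 4.83*t^3 - 1.63*t^2 + 2.76*t + 5.8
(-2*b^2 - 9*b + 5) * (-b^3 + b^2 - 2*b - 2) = 2*b^5 + 7*b^4 - 10*b^3 + 27*b^2 + 8*b - 10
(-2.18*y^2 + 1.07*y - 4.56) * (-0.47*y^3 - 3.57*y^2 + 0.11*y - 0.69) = 1.0246*y^5 + 7.2797*y^4 - 1.9165*y^3 + 17.9011*y^2 - 1.2399*y + 3.1464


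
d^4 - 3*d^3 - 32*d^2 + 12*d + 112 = (d - 7)*(d - 2)*(d + 2)*(d + 4)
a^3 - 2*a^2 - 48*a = a*(a - 8)*(a + 6)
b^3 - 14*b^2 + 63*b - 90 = (b - 6)*(b - 5)*(b - 3)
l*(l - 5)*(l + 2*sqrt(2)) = l^3 - 5*l^2 + 2*sqrt(2)*l^2 - 10*sqrt(2)*l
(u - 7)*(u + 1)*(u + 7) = u^3 + u^2 - 49*u - 49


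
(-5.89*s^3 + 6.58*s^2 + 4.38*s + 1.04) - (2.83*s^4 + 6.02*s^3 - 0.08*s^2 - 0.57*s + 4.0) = -2.83*s^4 - 11.91*s^3 + 6.66*s^2 + 4.95*s - 2.96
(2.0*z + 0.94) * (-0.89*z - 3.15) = -1.78*z^2 - 7.1366*z - 2.961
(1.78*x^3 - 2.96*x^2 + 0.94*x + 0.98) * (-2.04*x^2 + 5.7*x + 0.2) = -3.6312*x^5 + 16.1844*x^4 - 18.4336*x^3 + 2.7668*x^2 + 5.774*x + 0.196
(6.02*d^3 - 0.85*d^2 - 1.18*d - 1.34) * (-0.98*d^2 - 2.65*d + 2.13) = -5.8996*d^5 - 15.12*d^4 + 16.2315*d^3 + 2.6297*d^2 + 1.0376*d - 2.8542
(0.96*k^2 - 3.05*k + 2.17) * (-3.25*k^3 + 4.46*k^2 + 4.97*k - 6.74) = -3.12*k^5 + 14.1941*k^4 - 15.8843*k^3 - 11.9507*k^2 + 31.3419*k - 14.6258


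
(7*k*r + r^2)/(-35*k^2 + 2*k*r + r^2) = r/(-5*k + r)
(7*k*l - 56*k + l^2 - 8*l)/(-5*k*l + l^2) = (-7*k*l + 56*k - l^2 + 8*l)/(l*(5*k - l))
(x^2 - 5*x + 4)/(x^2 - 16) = (x - 1)/(x + 4)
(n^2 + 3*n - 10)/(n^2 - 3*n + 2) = (n + 5)/(n - 1)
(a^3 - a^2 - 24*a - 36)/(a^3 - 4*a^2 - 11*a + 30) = (a^2 - 4*a - 12)/(a^2 - 7*a + 10)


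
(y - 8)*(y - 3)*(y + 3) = y^3 - 8*y^2 - 9*y + 72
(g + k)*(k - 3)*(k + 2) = g*k^2 - g*k - 6*g + k^3 - k^2 - 6*k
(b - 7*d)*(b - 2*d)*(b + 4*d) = b^3 - 5*b^2*d - 22*b*d^2 + 56*d^3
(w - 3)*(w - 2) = w^2 - 5*w + 6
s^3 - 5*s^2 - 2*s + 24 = (s - 4)*(s - 3)*(s + 2)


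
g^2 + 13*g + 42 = (g + 6)*(g + 7)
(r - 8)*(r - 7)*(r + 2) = r^3 - 13*r^2 + 26*r + 112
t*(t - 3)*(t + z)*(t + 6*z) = t^4 + 7*t^3*z - 3*t^3 + 6*t^2*z^2 - 21*t^2*z - 18*t*z^2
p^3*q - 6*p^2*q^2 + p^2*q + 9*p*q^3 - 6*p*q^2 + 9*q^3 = (p - 3*q)^2*(p*q + q)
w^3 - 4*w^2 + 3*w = w*(w - 3)*(w - 1)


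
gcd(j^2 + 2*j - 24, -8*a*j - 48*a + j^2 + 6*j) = j + 6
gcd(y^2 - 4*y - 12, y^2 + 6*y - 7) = 1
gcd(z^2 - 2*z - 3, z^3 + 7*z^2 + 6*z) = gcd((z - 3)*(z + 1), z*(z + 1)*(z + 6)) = z + 1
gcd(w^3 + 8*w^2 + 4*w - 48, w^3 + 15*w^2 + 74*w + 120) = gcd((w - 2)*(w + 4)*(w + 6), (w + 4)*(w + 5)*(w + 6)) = w^2 + 10*w + 24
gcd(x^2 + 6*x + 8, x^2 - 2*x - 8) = x + 2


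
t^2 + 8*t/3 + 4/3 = (t + 2/3)*(t + 2)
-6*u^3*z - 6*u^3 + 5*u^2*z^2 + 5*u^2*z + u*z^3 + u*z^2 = (-u + z)*(6*u + z)*(u*z + u)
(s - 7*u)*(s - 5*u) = s^2 - 12*s*u + 35*u^2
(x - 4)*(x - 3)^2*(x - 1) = x^4 - 11*x^3 + 43*x^2 - 69*x + 36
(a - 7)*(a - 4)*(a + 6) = a^3 - 5*a^2 - 38*a + 168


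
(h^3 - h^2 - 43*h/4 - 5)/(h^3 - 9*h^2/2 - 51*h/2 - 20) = (h^2 - 7*h/2 - 2)/(h^2 - 7*h - 8)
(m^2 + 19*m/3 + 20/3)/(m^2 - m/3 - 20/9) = 3*(m + 5)/(3*m - 5)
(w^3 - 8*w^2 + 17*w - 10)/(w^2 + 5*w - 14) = (w^2 - 6*w + 5)/(w + 7)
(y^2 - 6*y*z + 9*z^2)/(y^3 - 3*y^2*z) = (y - 3*z)/y^2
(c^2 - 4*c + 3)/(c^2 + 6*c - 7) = (c - 3)/(c + 7)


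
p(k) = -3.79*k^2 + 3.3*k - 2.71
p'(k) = 3.3 - 7.58*k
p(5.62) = -103.87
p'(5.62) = -39.30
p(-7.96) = -269.12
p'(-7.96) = 63.64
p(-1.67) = -18.79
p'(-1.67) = 15.96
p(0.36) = -2.01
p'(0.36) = 0.57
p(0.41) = -1.99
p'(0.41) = 0.19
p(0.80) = -2.50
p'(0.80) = -2.76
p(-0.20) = -3.52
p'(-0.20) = 4.82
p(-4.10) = -79.95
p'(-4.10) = 34.38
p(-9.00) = -339.40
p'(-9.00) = 71.52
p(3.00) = -26.92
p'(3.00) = -19.44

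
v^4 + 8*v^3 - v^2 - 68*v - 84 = (v - 3)*(v + 2)^2*(v + 7)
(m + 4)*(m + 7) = m^2 + 11*m + 28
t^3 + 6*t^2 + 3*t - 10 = (t - 1)*(t + 2)*(t + 5)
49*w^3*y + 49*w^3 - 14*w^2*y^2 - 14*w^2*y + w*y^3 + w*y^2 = (-7*w + y)^2*(w*y + w)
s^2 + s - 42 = (s - 6)*(s + 7)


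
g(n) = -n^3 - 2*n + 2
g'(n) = -3*n^2 - 2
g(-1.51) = 8.46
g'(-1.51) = -8.84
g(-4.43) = 97.80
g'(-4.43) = -60.87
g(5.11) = -141.65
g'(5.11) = -80.34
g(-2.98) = 34.42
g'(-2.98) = -28.64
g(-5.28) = 159.76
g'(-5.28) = -85.64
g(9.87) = -979.24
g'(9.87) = -294.25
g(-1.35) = 7.16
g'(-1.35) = -7.47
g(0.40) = 1.14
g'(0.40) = -2.48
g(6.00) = -226.00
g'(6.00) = -110.00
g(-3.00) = 35.00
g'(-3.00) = -29.00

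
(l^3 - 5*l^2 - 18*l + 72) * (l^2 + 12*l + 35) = l^5 + 7*l^4 - 43*l^3 - 319*l^2 + 234*l + 2520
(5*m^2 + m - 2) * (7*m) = 35*m^3 + 7*m^2 - 14*m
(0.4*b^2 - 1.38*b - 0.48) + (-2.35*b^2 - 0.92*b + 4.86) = -1.95*b^2 - 2.3*b + 4.38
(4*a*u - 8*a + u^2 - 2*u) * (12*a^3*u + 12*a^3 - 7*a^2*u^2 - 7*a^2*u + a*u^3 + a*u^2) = 48*a^4*u^2 - 48*a^4*u - 96*a^4 - 16*a^3*u^3 + 16*a^3*u^2 + 32*a^3*u - 3*a^2*u^4 + 3*a^2*u^3 + 6*a^2*u^2 + a*u^5 - a*u^4 - 2*a*u^3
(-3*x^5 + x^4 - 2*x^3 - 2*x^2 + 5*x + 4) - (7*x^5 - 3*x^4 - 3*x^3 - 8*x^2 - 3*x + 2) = -10*x^5 + 4*x^4 + x^3 + 6*x^2 + 8*x + 2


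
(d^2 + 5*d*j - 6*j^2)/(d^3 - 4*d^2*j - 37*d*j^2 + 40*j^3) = (d + 6*j)/(d^2 - 3*d*j - 40*j^2)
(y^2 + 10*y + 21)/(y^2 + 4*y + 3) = (y + 7)/(y + 1)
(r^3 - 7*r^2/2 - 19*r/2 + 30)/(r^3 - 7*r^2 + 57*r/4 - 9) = 2*(2*r^2 + r - 15)/(4*r^2 - 12*r + 9)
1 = 1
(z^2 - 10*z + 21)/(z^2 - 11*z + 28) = (z - 3)/(z - 4)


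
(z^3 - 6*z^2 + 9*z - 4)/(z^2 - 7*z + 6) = (z^2 - 5*z + 4)/(z - 6)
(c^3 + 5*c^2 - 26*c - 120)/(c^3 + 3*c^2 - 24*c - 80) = (c + 6)/(c + 4)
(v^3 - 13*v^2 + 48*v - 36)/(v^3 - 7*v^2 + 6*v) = (v - 6)/v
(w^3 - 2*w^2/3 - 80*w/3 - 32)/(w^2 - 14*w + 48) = (3*w^2 + 16*w + 16)/(3*(w - 8))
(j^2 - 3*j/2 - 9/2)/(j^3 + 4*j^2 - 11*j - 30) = (j + 3/2)/(j^2 + 7*j + 10)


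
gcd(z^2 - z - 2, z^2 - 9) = 1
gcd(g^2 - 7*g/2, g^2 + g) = g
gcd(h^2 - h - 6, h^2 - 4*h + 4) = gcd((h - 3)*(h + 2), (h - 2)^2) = 1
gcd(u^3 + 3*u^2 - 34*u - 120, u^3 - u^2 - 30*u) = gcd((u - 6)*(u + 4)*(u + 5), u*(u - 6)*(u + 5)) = u^2 - u - 30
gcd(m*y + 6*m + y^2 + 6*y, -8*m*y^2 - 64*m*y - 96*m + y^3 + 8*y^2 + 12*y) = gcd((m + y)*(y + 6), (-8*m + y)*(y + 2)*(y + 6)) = y + 6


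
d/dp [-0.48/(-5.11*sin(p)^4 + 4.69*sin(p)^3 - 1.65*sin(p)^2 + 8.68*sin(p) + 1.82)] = (-9.8112*sin(p)^3 + 6.7536*sin(p)^2 - 1.584*sin(p) + 4.1664)*cos(p)/(-5.11*sin(p)^4 + 4.69*sin(p)^3 - 1.65*sin(p)^2 + 8.68*sin(p) + 1.82)^2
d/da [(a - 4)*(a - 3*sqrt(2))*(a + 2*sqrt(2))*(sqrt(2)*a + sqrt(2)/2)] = 4*sqrt(2)*a^3 - 21*sqrt(2)*a^2/2 - 6*a^2 - 28*sqrt(2)*a + 14*a + 4 + 42*sqrt(2)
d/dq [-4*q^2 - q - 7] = -8*q - 1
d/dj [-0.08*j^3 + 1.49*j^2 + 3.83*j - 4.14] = -0.24*j^2 + 2.98*j + 3.83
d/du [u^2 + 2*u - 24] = 2*u + 2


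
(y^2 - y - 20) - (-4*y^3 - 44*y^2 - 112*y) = 4*y^3 + 45*y^2 + 111*y - 20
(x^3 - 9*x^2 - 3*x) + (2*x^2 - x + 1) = x^3 - 7*x^2 - 4*x + 1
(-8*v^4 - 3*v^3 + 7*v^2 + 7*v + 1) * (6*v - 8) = -48*v^5 + 46*v^4 + 66*v^3 - 14*v^2 - 50*v - 8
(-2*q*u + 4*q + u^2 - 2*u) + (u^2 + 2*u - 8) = -2*q*u + 4*q + 2*u^2 - 8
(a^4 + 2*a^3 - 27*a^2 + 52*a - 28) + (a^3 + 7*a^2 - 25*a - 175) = a^4 + 3*a^3 - 20*a^2 + 27*a - 203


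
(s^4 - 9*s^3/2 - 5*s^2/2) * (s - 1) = s^5 - 11*s^4/2 + 2*s^3 + 5*s^2/2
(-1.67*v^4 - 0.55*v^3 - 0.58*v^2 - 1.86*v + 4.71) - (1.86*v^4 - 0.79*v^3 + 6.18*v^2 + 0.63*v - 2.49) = -3.53*v^4 + 0.24*v^3 - 6.76*v^2 - 2.49*v + 7.2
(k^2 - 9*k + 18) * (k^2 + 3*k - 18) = k^4 - 6*k^3 - 27*k^2 + 216*k - 324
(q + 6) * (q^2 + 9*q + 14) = q^3 + 15*q^2 + 68*q + 84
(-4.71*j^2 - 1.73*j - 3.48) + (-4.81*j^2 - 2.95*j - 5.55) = -9.52*j^2 - 4.68*j - 9.03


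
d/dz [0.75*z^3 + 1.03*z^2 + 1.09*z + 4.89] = 2.25*z^2 + 2.06*z + 1.09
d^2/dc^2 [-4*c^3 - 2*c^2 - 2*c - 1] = -24*c - 4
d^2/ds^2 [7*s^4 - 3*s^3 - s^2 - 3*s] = 84*s^2 - 18*s - 2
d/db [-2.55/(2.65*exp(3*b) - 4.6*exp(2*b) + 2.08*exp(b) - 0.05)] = (20.2725*exp(2*b) - 23.46*exp(b) + 5.304)*exp(b)/(2.65*exp(3*b) - 4.6*exp(2*b) + 2.08*exp(b) - 0.05)^2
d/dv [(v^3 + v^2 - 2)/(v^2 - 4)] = v*(v^3 - 12*v - 4)/(v^4 - 8*v^2 + 16)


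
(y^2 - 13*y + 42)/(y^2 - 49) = (y - 6)/(y + 7)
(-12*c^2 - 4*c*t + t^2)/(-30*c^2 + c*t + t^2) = (-12*c^2 - 4*c*t + t^2)/(-30*c^2 + c*t + t^2)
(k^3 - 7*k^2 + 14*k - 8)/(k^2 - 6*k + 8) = k - 1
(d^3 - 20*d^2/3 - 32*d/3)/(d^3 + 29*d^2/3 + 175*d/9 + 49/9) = 3*d*(3*d^2 - 20*d - 32)/(9*d^3 + 87*d^2 + 175*d + 49)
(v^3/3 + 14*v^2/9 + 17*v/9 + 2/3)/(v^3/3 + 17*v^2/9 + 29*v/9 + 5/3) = (3*v + 2)/(3*v + 5)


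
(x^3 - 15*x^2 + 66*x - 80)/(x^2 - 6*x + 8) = (x^2 - 13*x + 40)/(x - 4)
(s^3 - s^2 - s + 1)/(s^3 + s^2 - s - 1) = (s - 1)/(s + 1)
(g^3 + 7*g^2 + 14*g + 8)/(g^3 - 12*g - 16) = (g^2 + 5*g + 4)/(g^2 - 2*g - 8)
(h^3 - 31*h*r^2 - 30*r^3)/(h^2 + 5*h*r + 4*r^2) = (h^2 - h*r - 30*r^2)/(h + 4*r)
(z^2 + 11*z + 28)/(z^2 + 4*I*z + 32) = (z^2 + 11*z + 28)/(z^2 + 4*I*z + 32)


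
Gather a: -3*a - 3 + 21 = 18 - 3*a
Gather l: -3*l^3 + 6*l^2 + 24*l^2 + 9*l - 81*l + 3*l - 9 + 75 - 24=-3*l^3 + 30*l^2 - 69*l + 42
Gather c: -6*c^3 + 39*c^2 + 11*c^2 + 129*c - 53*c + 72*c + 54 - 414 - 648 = -6*c^3 + 50*c^2 + 148*c - 1008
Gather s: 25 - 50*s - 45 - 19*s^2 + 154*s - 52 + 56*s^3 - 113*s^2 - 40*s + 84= 56*s^3 - 132*s^2 + 64*s + 12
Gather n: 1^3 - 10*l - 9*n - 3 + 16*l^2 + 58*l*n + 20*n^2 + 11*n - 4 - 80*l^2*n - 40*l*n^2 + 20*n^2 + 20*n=16*l^2 - 10*l + n^2*(40 - 40*l) + n*(-80*l^2 + 58*l + 22) - 6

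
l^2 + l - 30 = (l - 5)*(l + 6)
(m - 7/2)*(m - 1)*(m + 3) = m^3 - 3*m^2/2 - 10*m + 21/2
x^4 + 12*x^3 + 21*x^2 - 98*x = x*(x - 2)*(x + 7)^2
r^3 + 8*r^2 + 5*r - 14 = (r - 1)*(r + 2)*(r + 7)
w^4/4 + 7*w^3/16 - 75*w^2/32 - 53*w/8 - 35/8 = (w/2 + 1)^2*(w - 7/2)*(w + 5/4)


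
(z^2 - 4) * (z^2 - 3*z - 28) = z^4 - 3*z^3 - 32*z^2 + 12*z + 112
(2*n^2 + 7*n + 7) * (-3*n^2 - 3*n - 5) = -6*n^4 - 27*n^3 - 52*n^2 - 56*n - 35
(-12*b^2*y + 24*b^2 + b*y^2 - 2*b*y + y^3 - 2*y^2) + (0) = -12*b^2*y + 24*b^2 + b*y^2 - 2*b*y + y^3 - 2*y^2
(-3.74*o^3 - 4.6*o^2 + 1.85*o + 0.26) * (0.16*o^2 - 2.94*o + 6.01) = -0.5984*o^5 + 10.2596*o^4 - 8.6574*o^3 - 33.0434*o^2 + 10.3541*o + 1.5626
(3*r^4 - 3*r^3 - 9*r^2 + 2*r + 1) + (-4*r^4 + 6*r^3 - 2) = -r^4 + 3*r^3 - 9*r^2 + 2*r - 1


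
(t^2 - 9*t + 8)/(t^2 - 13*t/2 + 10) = 2*(t^2 - 9*t + 8)/(2*t^2 - 13*t + 20)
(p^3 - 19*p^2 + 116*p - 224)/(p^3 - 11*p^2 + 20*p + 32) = (p - 7)/(p + 1)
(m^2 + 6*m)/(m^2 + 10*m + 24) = m/(m + 4)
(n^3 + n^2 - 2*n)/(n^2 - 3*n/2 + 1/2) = 2*n*(n + 2)/(2*n - 1)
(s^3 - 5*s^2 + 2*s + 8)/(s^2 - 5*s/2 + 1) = 2*(s^2 - 3*s - 4)/(2*s - 1)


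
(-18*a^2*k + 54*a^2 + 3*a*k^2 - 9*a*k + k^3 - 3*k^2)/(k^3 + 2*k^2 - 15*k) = (-18*a^2 + 3*a*k + k^2)/(k*(k + 5))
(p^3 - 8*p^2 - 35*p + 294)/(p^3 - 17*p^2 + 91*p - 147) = (p + 6)/(p - 3)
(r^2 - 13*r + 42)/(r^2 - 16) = (r^2 - 13*r + 42)/(r^2 - 16)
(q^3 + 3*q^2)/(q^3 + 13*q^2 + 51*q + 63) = q^2/(q^2 + 10*q + 21)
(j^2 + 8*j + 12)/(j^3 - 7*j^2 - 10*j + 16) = (j + 6)/(j^2 - 9*j + 8)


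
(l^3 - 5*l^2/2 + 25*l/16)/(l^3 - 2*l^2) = (16*l^2 - 40*l + 25)/(16*l*(l - 2))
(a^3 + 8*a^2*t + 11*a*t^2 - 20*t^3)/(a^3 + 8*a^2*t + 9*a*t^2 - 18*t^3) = (a^2 + 9*a*t + 20*t^2)/(a^2 + 9*a*t + 18*t^2)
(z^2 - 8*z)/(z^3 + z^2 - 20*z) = (z - 8)/(z^2 + z - 20)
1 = 1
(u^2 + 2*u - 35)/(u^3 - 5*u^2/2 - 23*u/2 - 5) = 2*(u + 7)/(2*u^2 + 5*u + 2)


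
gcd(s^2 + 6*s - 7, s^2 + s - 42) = s + 7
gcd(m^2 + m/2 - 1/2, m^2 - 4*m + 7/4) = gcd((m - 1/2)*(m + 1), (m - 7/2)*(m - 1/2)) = m - 1/2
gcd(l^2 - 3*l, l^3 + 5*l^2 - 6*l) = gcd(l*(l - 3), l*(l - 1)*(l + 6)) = l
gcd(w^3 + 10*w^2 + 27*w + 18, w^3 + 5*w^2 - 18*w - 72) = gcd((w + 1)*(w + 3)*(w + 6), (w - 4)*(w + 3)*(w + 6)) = w^2 + 9*w + 18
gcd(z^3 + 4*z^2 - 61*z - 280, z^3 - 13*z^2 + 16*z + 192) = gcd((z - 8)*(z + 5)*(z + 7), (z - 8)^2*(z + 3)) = z - 8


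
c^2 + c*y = c*(c + y)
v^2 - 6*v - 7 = (v - 7)*(v + 1)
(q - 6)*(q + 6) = q^2 - 36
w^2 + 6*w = w*(w + 6)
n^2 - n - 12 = (n - 4)*(n + 3)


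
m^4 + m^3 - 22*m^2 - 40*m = m*(m - 5)*(m + 2)*(m + 4)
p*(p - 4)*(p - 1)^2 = p^4 - 6*p^3 + 9*p^2 - 4*p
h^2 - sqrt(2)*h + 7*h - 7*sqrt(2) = (h + 7)*(h - sqrt(2))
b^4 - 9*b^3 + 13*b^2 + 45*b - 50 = (b - 5)^2*(b - 1)*(b + 2)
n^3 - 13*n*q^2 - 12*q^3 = (n - 4*q)*(n + q)*(n + 3*q)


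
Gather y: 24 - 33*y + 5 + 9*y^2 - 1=9*y^2 - 33*y + 28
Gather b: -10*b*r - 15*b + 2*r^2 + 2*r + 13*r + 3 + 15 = b*(-10*r - 15) + 2*r^2 + 15*r + 18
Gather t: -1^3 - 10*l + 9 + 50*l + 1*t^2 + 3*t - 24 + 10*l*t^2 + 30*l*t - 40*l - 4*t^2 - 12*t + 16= t^2*(10*l - 3) + t*(30*l - 9)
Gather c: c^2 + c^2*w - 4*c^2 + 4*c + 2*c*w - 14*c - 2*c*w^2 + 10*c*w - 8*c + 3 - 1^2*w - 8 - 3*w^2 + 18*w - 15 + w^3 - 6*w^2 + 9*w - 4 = c^2*(w - 3) + c*(-2*w^2 + 12*w - 18) + w^3 - 9*w^2 + 26*w - 24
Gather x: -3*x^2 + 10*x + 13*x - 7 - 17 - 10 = -3*x^2 + 23*x - 34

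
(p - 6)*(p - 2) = p^2 - 8*p + 12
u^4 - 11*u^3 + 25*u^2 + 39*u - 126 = (u - 7)*(u - 3)^2*(u + 2)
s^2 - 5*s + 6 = (s - 3)*(s - 2)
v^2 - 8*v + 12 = (v - 6)*(v - 2)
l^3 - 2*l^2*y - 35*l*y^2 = l*(l - 7*y)*(l + 5*y)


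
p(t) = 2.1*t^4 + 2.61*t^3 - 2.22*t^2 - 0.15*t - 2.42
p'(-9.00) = -5449.56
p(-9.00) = 11694.52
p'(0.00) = -0.15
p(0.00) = -2.42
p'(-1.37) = -0.97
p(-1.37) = -5.69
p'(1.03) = 12.76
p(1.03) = 0.29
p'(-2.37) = -57.47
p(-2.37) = 16.98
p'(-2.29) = -49.80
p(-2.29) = 12.69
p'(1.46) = 36.20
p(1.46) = 10.29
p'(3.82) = 565.39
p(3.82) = 557.27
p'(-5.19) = -940.50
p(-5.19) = 1097.35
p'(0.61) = 1.96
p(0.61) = -2.45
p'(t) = 8.4*t^3 + 7.83*t^2 - 4.44*t - 0.15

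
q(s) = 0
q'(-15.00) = 0.00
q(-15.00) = 0.00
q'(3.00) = 0.00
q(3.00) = 0.00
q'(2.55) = 0.00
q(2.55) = 0.00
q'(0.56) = 0.00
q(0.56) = 0.00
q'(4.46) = 0.00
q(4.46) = 0.00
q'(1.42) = 0.00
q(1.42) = 0.00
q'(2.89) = 0.00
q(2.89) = 0.00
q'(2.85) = 0.00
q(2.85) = 0.00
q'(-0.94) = 0.00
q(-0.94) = 0.00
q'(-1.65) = 0.00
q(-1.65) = 0.00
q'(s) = 0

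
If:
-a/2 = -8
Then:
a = 16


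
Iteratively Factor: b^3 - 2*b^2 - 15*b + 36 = (b - 3)*(b^2 + b - 12) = (b - 3)^2*(b + 4)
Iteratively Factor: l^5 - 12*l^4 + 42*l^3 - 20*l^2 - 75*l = (l - 3)*(l^4 - 9*l^3 + 15*l^2 + 25*l) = (l - 5)*(l - 3)*(l^3 - 4*l^2 - 5*l) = (l - 5)^2*(l - 3)*(l^2 + l) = (l - 5)^2*(l - 3)*(l + 1)*(l)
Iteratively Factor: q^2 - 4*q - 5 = (q + 1)*(q - 5)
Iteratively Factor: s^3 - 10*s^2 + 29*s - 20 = (s - 4)*(s^2 - 6*s + 5) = (s - 5)*(s - 4)*(s - 1)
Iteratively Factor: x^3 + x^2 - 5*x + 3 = (x - 1)*(x^2 + 2*x - 3) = (x - 1)*(x + 3)*(x - 1)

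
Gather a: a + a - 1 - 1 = 2*a - 2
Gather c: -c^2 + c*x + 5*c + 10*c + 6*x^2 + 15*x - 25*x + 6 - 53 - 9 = -c^2 + c*(x + 15) + 6*x^2 - 10*x - 56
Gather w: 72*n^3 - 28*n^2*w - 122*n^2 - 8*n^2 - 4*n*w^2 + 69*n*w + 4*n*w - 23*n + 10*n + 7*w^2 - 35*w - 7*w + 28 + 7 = 72*n^3 - 130*n^2 - 13*n + w^2*(7 - 4*n) + w*(-28*n^2 + 73*n - 42) + 35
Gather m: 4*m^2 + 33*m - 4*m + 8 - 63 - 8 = 4*m^2 + 29*m - 63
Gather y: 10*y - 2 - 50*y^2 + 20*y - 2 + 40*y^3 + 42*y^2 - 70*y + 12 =40*y^3 - 8*y^2 - 40*y + 8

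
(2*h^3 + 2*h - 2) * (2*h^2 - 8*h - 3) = 4*h^5 - 16*h^4 - 2*h^3 - 20*h^2 + 10*h + 6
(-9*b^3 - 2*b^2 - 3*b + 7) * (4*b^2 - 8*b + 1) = -36*b^5 + 64*b^4 - 5*b^3 + 50*b^2 - 59*b + 7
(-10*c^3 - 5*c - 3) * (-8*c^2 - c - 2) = 80*c^5 + 10*c^4 + 60*c^3 + 29*c^2 + 13*c + 6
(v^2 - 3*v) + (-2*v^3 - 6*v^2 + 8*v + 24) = -2*v^3 - 5*v^2 + 5*v + 24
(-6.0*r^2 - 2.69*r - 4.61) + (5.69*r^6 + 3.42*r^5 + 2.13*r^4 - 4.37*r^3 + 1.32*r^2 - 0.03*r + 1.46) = 5.69*r^6 + 3.42*r^5 + 2.13*r^4 - 4.37*r^3 - 4.68*r^2 - 2.72*r - 3.15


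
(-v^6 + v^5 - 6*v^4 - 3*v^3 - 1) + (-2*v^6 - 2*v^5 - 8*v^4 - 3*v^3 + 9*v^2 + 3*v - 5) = -3*v^6 - v^5 - 14*v^4 - 6*v^3 + 9*v^2 + 3*v - 6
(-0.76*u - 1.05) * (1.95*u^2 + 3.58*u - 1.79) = -1.482*u^3 - 4.7683*u^2 - 2.3986*u + 1.8795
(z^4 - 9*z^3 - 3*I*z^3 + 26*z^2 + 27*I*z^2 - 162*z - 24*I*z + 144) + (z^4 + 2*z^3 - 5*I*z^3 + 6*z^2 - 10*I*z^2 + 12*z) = 2*z^4 - 7*z^3 - 8*I*z^3 + 32*z^2 + 17*I*z^2 - 150*z - 24*I*z + 144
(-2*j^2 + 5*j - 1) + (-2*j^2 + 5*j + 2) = -4*j^2 + 10*j + 1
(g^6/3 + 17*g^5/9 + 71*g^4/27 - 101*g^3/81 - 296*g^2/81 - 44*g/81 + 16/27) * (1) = g^6/3 + 17*g^5/9 + 71*g^4/27 - 101*g^3/81 - 296*g^2/81 - 44*g/81 + 16/27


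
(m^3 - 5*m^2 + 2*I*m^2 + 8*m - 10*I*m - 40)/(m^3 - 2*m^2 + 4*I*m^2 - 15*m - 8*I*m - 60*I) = (m - 2*I)/(m + 3)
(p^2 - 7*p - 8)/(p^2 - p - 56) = (p + 1)/(p + 7)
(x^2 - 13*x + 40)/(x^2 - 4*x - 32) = (x - 5)/(x + 4)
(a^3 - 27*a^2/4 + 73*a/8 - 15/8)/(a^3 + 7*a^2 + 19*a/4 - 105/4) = (4*a^2 - 21*a + 5)/(2*(2*a^2 + 17*a + 35))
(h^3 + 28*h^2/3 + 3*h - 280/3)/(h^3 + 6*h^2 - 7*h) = (3*h^2 + 7*h - 40)/(3*h*(h - 1))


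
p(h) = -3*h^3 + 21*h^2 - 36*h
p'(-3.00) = -243.00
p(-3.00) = 378.00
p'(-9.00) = -1143.00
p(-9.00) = 4212.00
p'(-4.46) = -402.34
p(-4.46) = 844.43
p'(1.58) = 7.89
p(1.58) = -16.29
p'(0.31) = -23.84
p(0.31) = -9.23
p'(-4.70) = -432.21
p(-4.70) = 944.56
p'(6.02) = -109.32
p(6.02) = -110.17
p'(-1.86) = -145.26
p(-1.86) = 158.92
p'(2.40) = 12.96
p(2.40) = -6.91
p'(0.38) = -21.34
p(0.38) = -10.81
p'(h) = -9*h^2 + 42*h - 36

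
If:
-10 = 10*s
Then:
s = -1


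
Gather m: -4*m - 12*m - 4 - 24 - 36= -16*m - 64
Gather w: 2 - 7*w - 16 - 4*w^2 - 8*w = -4*w^2 - 15*w - 14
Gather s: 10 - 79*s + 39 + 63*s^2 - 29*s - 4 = 63*s^2 - 108*s + 45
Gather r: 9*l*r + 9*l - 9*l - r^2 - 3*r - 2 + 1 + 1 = -r^2 + r*(9*l - 3)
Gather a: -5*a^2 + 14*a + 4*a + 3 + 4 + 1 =-5*a^2 + 18*a + 8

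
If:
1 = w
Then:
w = 1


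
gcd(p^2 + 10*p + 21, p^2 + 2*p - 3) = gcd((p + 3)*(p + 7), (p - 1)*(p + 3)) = p + 3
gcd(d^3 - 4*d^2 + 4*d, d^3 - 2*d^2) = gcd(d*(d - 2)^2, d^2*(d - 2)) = d^2 - 2*d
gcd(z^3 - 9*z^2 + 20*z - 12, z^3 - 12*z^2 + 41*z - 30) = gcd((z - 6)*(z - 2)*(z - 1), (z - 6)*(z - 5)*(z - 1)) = z^2 - 7*z + 6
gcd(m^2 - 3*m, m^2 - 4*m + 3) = m - 3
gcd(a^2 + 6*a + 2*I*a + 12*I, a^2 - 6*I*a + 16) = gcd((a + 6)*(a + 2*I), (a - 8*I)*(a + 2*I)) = a + 2*I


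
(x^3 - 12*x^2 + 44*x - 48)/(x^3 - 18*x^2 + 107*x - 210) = (x^2 - 6*x + 8)/(x^2 - 12*x + 35)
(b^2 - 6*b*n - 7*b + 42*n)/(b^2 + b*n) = (b^2 - 6*b*n - 7*b + 42*n)/(b*(b + n))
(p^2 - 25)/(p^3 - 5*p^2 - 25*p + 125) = 1/(p - 5)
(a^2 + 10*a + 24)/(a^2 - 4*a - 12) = (a^2 + 10*a + 24)/(a^2 - 4*a - 12)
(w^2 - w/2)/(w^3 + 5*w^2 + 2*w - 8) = w*(2*w - 1)/(2*(w^3 + 5*w^2 + 2*w - 8))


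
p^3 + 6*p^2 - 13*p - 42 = (p - 3)*(p + 2)*(p + 7)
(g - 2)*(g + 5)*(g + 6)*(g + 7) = g^4 + 16*g^3 + 71*g^2 - 4*g - 420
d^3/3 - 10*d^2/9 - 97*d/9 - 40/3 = (d/3 + 1)*(d - 8)*(d + 5/3)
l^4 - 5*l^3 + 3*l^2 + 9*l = l*(l - 3)^2*(l + 1)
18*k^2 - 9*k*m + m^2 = (-6*k + m)*(-3*k + m)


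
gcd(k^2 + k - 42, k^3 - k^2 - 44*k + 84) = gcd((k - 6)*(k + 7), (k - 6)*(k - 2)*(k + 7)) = k^2 + k - 42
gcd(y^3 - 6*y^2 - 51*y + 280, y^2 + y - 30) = y - 5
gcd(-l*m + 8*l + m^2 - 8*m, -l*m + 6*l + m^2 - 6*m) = l - m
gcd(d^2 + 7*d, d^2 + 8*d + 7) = d + 7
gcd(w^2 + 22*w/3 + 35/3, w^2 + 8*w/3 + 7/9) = w + 7/3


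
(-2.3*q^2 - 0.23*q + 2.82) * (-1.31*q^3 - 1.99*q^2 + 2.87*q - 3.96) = 3.013*q^5 + 4.8783*q^4 - 9.8375*q^3 + 2.8361*q^2 + 9.0042*q - 11.1672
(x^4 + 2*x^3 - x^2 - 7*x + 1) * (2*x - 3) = 2*x^5 + x^4 - 8*x^3 - 11*x^2 + 23*x - 3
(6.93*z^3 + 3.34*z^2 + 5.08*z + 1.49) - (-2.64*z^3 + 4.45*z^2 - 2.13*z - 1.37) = 9.57*z^3 - 1.11*z^2 + 7.21*z + 2.86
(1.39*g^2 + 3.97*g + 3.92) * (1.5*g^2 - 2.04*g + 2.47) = 2.085*g^4 + 3.1194*g^3 + 1.2145*g^2 + 1.8091*g + 9.6824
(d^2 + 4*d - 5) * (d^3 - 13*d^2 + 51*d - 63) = d^5 - 9*d^4 - 6*d^3 + 206*d^2 - 507*d + 315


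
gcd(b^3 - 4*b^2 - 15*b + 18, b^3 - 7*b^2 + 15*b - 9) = b - 1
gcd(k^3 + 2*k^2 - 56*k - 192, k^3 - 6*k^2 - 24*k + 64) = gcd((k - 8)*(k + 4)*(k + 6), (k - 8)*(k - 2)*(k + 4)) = k^2 - 4*k - 32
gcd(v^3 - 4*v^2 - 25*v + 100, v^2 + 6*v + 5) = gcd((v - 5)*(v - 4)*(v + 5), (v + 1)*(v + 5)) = v + 5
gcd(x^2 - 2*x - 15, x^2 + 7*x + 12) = x + 3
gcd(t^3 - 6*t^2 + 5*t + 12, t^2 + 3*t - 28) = t - 4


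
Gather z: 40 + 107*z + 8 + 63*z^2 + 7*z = 63*z^2 + 114*z + 48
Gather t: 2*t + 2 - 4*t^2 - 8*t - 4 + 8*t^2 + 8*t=4*t^2 + 2*t - 2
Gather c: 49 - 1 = 48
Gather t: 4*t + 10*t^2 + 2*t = 10*t^2 + 6*t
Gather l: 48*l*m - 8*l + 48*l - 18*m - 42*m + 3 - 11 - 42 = l*(48*m + 40) - 60*m - 50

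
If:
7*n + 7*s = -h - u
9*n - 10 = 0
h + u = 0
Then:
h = -u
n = 10/9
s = -10/9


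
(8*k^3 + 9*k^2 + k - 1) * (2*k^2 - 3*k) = 16*k^5 - 6*k^4 - 25*k^3 - 5*k^2 + 3*k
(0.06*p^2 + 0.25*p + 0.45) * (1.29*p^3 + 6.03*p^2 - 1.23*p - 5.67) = 0.0774*p^5 + 0.6843*p^4 + 2.0142*p^3 + 2.0658*p^2 - 1.971*p - 2.5515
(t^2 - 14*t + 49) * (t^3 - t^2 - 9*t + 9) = t^5 - 15*t^4 + 54*t^3 + 86*t^2 - 567*t + 441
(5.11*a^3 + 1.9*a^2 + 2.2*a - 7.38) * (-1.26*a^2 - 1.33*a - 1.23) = -6.4386*a^5 - 9.1903*a^4 - 11.5843*a^3 + 4.0358*a^2 + 7.1094*a + 9.0774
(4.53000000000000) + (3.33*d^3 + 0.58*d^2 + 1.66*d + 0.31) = 3.33*d^3 + 0.58*d^2 + 1.66*d + 4.84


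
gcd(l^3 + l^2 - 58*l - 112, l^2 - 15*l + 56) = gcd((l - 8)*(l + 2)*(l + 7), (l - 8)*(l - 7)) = l - 8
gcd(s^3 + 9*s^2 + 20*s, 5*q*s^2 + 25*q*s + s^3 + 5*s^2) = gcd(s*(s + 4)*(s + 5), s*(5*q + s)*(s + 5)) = s^2 + 5*s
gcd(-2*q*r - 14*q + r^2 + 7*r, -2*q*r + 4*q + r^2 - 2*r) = 2*q - r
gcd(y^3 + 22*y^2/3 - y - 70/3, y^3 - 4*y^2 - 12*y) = y + 2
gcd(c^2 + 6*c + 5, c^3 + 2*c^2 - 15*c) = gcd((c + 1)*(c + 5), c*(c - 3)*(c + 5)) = c + 5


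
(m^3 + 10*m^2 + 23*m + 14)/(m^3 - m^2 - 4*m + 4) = (m^2 + 8*m + 7)/(m^2 - 3*m + 2)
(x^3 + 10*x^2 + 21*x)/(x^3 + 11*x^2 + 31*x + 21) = x/(x + 1)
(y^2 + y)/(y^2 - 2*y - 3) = y/(y - 3)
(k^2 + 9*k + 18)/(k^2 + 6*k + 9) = (k + 6)/(k + 3)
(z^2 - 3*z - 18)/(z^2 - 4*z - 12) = (z + 3)/(z + 2)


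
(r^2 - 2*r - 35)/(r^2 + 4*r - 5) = (r - 7)/(r - 1)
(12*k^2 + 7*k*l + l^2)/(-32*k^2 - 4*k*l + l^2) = (-3*k - l)/(8*k - l)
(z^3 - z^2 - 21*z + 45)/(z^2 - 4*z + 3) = (z^2 + 2*z - 15)/(z - 1)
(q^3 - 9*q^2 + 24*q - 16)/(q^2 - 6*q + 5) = (q^2 - 8*q + 16)/(q - 5)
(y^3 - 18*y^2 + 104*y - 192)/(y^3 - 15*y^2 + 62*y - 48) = (y - 4)/(y - 1)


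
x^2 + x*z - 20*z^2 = (x - 4*z)*(x + 5*z)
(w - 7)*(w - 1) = w^2 - 8*w + 7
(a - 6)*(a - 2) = a^2 - 8*a + 12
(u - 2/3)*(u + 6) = u^2 + 16*u/3 - 4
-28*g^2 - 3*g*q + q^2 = (-7*g + q)*(4*g + q)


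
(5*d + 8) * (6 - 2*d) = -10*d^2 + 14*d + 48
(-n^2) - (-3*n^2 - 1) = 2*n^2 + 1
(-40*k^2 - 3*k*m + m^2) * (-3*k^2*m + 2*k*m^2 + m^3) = 120*k^4*m - 71*k^3*m^2 - 49*k^2*m^3 - k*m^4 + m^5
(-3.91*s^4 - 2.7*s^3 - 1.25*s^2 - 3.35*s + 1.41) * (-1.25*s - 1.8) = 4.8875*s^5 + 10.413*s^4 + 6.4225*s^3 + 6.4375*s^2 + 4.2675*s - 2.538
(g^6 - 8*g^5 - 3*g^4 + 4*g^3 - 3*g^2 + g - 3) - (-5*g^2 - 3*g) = g^6 - 8*g^5 - 3*g^4 + 4*g^3 + 2*g^2 + 4*g - 3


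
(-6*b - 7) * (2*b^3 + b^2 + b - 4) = -12*b^4 - 20*b^3 - 13*b^2 + 17*b + 28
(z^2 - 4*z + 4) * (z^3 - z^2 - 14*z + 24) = z^5 - 5*z^4 - 6*z^3 + 76*z^2 - 152*z + 96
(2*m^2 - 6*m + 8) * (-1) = -2*m^2 + 6*m - 8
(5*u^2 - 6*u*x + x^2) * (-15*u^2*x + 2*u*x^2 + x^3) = -75*u^4*x + 100*u^3*x^2 - 22*u^2*x^3 - 4*u*x^4 + x^5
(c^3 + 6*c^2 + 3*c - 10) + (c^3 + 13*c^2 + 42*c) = 2*c^3 + 19*c^2 + 45*c - 10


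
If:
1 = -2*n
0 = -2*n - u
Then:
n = -1/2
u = 1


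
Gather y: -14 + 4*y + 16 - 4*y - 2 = 0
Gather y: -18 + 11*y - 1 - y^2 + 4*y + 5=-y^2 + 15*y - 14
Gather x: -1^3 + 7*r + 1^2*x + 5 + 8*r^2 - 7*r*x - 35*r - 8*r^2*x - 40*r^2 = -32*r^2 - 28*r + x*(-8*r^2 - 7*r + 1) + 4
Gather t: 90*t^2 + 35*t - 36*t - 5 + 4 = 90*t^2 - t - 1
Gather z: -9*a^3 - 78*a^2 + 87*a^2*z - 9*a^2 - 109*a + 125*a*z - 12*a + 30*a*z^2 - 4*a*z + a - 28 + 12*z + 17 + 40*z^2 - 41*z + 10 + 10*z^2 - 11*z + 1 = -9*a^3 - 87*a^2 - 120*a + z^2*(30*a + 50) + z*(87*a^2 + 121*a - 40)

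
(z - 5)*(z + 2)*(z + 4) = z^3 + z^2 - 22*z - 40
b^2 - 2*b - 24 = (b - 6)*(b + 4)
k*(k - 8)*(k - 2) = k^3 - 10*k^2 + 16*k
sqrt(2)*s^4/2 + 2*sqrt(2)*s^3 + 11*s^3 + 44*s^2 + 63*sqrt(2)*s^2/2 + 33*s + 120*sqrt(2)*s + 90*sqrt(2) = (s + 3)*(s + 5*sqrt(2))*(s + 6*sqrt(2))*(sqrt(2)*s/2 + sqrt(2)/2)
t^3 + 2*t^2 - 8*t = t*(t - 2)*(t + 4)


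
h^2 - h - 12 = (h - 4)*(h + 3)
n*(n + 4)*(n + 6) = n^3 + 10*n^2 + 24*n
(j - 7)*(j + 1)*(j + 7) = j^3 + j^2 - 49*j - 49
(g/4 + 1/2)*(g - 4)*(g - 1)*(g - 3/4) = g^4/4 - 15*g^3/16 - 15*g^2/16 + 25*g/8 - 3/2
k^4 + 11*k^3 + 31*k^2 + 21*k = k*(k + 1)*(k + 3)*(k + 7)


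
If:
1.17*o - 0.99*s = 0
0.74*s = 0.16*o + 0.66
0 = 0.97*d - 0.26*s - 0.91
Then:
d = 1.23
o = 0.92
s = 1.09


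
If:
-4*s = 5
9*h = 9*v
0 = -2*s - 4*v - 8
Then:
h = -11/8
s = -5/4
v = -11/8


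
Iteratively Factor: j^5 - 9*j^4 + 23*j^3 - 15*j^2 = (j - 1)*(j^4 - 8*j^3 + 15*j^2) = j*(j - 1)*(j^3 - 8*j^2 + 15*j) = j*(j - 3)*(j - 1)*(j^2 - 5*j) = j^2*(j - 3)*(j - 1)*(j - 5)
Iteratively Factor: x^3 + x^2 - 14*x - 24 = (x + 3)*(x^2 - 2*x - 8) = (x + 2)*(x + 3)*(x - 4)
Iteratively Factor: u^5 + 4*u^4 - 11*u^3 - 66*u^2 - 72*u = (u + 3)*(u^4 + u^3 - 14*u^2 - 24*u) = (u + 3)^2*(u^3 - 2*u^2 - 8*u) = u*(u + 3)^2*(u^2 - 2*u - 8) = u*(u - 4)*(u + 3)^2*(u + 2)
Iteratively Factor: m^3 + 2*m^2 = (m)*(m^2 + 2*m) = m*(m + 2)*(m)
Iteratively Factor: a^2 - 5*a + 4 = (a - 4)*(a - 1)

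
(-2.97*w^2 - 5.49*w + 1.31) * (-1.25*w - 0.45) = 3.7125*w^3 + 8.199*w^2 + 0.833*w - 0.5895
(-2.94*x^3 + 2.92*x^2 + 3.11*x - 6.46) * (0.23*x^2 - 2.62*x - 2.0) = -0.6762*x^5 + 8.3744*x^4 - 1.0551*x^3 - 15.474*x^2 + 10.7052*x + 12.92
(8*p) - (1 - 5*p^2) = 5*p^2 + 8*p - 1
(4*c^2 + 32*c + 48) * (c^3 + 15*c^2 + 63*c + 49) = 4*c^5 + 92*c^4 + 780*c^3 + 2932*c^2 + 4592*c + 2352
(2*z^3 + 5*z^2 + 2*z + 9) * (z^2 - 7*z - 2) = 2*z^5 - 9*z^4 - 37*z^3 - 15*z^2 - 67*z - 18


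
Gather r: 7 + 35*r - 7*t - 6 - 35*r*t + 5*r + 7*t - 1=r*(40 - 35*t)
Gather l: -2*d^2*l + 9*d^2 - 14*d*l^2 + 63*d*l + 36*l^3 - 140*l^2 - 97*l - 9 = 9*d^2 + 36*l^3 + l^2*(-14*d - 140) + l*(-2*d^2 + 63*d - 97) - 9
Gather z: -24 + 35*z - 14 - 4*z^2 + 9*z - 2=-4*z^2 + 44*z - 40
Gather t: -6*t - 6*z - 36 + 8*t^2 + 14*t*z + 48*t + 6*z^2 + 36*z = 8*t^2 + t*(14*z + 42) + 6*z^2 + 30*z - 36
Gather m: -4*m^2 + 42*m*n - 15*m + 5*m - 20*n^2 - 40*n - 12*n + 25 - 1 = -4*m^2 + m*(42*n - 10) - 20*n^2 - 52*n + 24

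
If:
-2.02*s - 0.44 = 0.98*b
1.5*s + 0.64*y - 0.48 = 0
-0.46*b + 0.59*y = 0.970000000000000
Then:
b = 1.07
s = -0.74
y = 2.48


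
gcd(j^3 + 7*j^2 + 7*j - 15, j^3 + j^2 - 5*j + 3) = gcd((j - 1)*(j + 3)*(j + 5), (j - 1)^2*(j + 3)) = j^2 + 2*j - 3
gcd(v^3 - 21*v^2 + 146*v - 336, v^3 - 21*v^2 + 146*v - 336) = v^3 - 21*v^2 + 146*v - 336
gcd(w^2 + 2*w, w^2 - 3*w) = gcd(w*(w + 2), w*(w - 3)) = w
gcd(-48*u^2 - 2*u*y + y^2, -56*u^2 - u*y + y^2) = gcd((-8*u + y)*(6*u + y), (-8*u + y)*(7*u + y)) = -8*u + y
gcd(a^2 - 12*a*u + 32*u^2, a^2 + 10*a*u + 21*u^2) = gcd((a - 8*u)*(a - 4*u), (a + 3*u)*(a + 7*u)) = 1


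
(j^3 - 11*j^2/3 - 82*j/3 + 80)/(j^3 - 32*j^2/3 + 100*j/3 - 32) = (j + 5)/(j - 2)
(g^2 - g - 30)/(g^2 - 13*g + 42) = (g + 5)/(g - 7)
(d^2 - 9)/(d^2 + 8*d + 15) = (d - 3)/(d + 5)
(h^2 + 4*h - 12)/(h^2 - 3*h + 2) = (h + 6)/(h - 1)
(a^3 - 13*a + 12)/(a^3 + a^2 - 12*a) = (a - 1)/a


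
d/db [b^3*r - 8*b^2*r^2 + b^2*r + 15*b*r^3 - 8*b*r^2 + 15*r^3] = r*(3*b^2 - 16*b*r + 2*b + 15*r^2 - 8*r)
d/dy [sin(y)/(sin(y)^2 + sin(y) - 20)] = (cos(y)^2 - 21)*cos(y)/(sin(y)^2 + sin(y) - 20)^2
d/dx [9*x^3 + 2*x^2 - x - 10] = 27*x^2 + 4*x - 1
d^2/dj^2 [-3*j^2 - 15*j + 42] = -6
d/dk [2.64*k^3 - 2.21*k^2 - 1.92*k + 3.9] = 7.92*k^2 - 4.42*k - 1.92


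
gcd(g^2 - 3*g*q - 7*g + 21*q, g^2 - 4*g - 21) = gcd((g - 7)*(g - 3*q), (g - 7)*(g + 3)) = g - 7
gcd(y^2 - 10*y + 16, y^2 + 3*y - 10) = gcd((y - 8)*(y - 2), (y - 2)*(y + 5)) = y - 2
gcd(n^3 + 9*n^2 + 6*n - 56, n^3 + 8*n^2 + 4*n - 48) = n^2 + 2*n - 8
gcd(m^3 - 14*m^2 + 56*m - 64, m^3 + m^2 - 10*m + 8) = m - 2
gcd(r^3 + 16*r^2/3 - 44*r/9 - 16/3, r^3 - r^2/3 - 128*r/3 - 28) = r^2 + 20*r/3 + 4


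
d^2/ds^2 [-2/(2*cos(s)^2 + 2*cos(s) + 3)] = 4*(8*sin(s)^4 + 6*sin(s)^2 - 21*cos(s)/2 + 3*cos(3*s)/2 - 12)/(-2*sin(s)^2 + 2*cos(s) + 5)^3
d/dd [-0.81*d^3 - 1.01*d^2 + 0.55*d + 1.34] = -2.43*d^2 - 2.02*d + 0.55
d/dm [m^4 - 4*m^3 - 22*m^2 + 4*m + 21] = 4*m^3 - 12*m^2 - 44*m + 4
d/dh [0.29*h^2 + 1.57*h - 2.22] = 0.58*h + 1.57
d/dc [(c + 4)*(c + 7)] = 2*c + 11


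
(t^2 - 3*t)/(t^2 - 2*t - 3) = t/(t + 1)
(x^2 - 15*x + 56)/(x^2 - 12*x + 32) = (x - 7)/(x - 4)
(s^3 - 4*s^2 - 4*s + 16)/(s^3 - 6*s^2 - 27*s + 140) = (s^2 - 4)/(s^2 - 2*s - 35)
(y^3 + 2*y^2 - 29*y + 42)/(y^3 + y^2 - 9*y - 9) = (y^2 + 5*y - 14)/(y^2 + 4*y + 3)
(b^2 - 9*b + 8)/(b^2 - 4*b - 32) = (b - 1)/(b + 4)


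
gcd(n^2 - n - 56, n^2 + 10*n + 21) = n + 7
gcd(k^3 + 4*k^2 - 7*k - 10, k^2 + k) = k + 1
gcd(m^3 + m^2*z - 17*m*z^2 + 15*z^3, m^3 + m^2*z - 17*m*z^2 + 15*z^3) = m^3 + m^2*z - 17*m*z^2 + 15*z^3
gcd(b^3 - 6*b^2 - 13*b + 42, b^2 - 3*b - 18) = b + 3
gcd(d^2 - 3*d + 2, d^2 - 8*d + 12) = d - 2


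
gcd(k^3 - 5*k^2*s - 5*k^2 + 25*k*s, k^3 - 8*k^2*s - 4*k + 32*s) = 1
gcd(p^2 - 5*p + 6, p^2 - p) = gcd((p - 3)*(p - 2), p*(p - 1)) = 1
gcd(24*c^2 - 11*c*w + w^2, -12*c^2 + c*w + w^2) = -3*c + w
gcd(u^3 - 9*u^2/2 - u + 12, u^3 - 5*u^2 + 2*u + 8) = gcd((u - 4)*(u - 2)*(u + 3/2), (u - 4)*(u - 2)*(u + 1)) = u^2 - 6*u + 8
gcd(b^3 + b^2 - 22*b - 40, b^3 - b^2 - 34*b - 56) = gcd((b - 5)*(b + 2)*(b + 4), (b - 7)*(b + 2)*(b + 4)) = b^2 + 6*b + 8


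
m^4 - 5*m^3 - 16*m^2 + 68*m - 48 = (m - 6)*(m - 2)*(m - 1)*(m + 4)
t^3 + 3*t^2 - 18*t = t*(t - 3)*(t + 6)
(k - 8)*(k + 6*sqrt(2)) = k^2 - 8*k + 6*sqrt(2)*k - 48*sqrt(2)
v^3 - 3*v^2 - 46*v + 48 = (v - 8)*(v - 1)*(v + 6)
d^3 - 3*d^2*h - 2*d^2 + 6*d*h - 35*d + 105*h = (d - 7)*(d + 5)*(d - 3*h)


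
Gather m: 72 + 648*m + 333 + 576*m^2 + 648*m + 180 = 576*m^2 + 1296*m + 585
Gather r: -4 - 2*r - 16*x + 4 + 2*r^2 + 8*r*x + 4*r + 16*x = 2*r^2 + r*(8*x + 2)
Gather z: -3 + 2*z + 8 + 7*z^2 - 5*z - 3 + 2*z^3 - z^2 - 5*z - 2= 2*z^3 + 6*z^2 - 8*z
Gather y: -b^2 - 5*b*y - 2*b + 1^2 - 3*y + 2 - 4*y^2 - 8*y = -b^2 - 2*b - 4*y^2 + y*(-5*b - 11) + 3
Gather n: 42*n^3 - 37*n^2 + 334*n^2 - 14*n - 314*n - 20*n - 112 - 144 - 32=42*n^3 + 297*n^2 - 348*n - 288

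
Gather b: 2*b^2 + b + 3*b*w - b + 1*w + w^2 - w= 2*b^2 + 3*b*w + w^2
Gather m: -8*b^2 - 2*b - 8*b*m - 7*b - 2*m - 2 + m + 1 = -8*b^2 - 9*b + m*(-8*b - 1) - 1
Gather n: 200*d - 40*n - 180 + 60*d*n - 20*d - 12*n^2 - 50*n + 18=180*d - 12*n^2 + n*(60*d - 90) - 162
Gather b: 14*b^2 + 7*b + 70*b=14*b^2 + 77*b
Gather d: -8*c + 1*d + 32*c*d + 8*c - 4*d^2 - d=32*c*d - 4*d^2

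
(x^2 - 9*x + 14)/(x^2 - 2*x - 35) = (x - 2)/(x + 5)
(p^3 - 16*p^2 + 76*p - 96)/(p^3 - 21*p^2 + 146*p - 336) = (p - 2)/(p - 7)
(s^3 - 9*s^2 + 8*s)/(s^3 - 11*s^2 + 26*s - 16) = s/(s - 2)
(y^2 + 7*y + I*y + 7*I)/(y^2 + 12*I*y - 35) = (y^2 + y*(7 + I) + 7*I)/(y^2 + 12*I*y - 35)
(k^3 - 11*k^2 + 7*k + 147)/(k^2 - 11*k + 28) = (k^2 - 4*k - 21)/(k - 4)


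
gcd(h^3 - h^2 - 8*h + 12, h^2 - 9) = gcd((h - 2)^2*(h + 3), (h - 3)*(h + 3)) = h + 3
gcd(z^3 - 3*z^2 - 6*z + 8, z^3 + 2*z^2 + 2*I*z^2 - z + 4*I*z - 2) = z + 2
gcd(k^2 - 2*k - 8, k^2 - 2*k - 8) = k^2 - 2*k - 8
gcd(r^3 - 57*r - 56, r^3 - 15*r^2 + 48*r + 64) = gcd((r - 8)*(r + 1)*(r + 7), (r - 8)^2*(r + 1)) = r^2 - 7*r - 8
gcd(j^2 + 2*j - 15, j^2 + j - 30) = 1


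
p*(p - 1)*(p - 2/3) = p^3 - 5*p^2/3 + 2*p/3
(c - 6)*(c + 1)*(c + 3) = c^3 - 2*c^2 - 21*c - 18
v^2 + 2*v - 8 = (v - 2)*(v + 4)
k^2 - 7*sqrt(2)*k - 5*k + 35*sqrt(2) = (k - 5)*(k - 7*sqrt(2))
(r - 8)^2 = r^2 - 16*r + 64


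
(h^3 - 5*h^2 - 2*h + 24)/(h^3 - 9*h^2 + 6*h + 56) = (h - 3)/(h - 7)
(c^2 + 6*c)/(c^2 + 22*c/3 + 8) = 3*c/(3*c + 4)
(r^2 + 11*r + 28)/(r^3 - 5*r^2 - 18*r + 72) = (r + 7)/(r^2 - 9*r + 18)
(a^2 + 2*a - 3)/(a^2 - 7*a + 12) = (a^2 + 2*a - 3)/(a^2 - 7*a + 12)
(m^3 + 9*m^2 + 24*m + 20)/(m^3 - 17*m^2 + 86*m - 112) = (m^3 + 9*m^2 + 24*m + 20)/(m^3 - 17*m^2 + 86*m - 112)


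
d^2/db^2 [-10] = 0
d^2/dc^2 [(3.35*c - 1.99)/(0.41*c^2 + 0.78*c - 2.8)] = ((0.82*c + 0.78)*(1.64*c + 1.56)*(3.35*c - 1.99) - (8.241*c + 3.5942)*(0.41*c^2 + 0.78*c - 2.8))/(0.41*c^2 + 0.78*c - 2.8)^3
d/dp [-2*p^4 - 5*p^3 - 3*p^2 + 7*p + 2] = -8*p^3 - 15*p^2 - 6*p + 7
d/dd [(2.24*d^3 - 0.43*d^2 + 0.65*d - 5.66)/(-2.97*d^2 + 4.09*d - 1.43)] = (-6.6528*d^4 + 18.3232*d^3 - 9.4378*d^2 - 32.3906*d + 22.2199)/(8.8209*d^4 - 24.2946*d^3 + 25.2223*d^2 - 11.6974*d + 2.0449)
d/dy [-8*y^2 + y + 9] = 1 - 16*y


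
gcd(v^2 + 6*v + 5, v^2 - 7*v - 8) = v + 1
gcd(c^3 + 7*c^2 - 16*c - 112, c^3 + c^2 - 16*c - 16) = c^2 - 16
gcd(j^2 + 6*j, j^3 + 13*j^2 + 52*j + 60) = j + 6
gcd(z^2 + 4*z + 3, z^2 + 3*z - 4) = 1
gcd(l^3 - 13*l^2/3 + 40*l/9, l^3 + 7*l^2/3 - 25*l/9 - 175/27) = l - 5/3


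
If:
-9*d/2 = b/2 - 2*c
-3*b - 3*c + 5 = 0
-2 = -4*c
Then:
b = 7/6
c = 1/2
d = 5/54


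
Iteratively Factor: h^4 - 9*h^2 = (h)*(h^3 - 9*h) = h*(h + 3)*(h^2 - 3*h) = h*(h - 3)*(h + 3)*(h)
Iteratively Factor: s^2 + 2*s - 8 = (s - 2)*(s + 4)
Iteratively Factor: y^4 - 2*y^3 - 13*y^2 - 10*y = (y - 5)*(y^3 + 3*y^2 + 2*y) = (y - 5)*(y + 2)*(y^2 + y) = (y - 5)*(y + 1)*(y + 2)*(y)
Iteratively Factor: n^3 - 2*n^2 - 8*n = (n - 4)*(n^2 + 2*n) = n*(n - 4)*(n + 2)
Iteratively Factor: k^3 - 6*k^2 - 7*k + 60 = (k - 4)*(k^2 - 2*k - 15) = (k - 4)*(k + 3)*(k - 5)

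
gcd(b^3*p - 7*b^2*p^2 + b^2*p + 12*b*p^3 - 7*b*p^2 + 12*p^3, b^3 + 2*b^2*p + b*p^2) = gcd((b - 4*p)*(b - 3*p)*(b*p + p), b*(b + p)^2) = 1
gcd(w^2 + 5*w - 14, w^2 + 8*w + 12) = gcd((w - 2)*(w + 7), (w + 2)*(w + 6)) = 1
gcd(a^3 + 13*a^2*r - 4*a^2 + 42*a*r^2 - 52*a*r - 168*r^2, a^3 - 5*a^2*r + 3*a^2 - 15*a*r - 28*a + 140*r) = a - 4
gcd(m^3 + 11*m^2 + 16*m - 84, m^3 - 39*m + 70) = m^2 + 5*m - 14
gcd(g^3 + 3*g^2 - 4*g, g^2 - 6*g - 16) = 1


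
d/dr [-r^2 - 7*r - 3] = -2*r - 7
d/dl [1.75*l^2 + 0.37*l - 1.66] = 3.5*l + 0.37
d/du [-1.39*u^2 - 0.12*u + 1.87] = -2.78*u - 0.12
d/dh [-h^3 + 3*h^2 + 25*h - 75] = -3*h^2 + 6*h + 25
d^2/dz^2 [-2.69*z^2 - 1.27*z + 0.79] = -5.38000000000000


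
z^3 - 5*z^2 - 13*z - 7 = (z - 7)*(z + 1)^2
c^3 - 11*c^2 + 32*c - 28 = (c - 7)*(c - 2)^2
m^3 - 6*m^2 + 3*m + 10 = (m - 5)*(m - 2)*(m + 1)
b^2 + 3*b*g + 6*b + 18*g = (b + 6)*(b + 3*g)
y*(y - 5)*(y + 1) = y^3 - 4*y^2 - 5*y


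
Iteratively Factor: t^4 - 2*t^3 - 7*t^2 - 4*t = (t)*(t^3 - 2*t^2 - 7*t - 4) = t*(t + 1)*(t^2 - 3*t - 4) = t*(t - 4)*(t + 1)*(t + 1)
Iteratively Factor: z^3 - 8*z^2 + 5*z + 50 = (z - 5)*(z^2 - 3*z - 10) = (z - 5)*(z + 2)*(z - 5)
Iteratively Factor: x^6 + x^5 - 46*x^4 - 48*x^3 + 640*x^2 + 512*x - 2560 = (x + 4)*(x^5 - 3*x^4 - 34*x^3 + 88*x^2 + 288*x - 640) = (x + 4)^2*(x^4 - 7*x^3 - 6*x^2 + 112*x - 160) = (x - 2)*(x + 4)^2*(x^3 - 5*x^2 - 16*x + 80) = (x - 2)*(x + 4)^3*(x^2 - 9*x + 20) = (x - 5)*(x - 2)*(x + 4)^3*(x - 4)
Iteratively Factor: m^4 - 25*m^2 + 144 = (m + 4)*(m^3 - 4*m^2 - 9*m + 36) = (m - 3)*(m + 4)*(m^2 - m - 12) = (m - 3)*(m + 3)*(m + 4)*(m - 4)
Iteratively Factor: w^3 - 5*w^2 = (w - 5)*(w^2) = w*(w - 5)*(w)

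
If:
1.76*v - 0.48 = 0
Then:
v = 0.27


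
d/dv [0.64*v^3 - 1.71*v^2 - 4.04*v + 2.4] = 1.92*v^2 - 3.42*v - 4.04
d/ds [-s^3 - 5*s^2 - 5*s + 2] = -3*s^2 - 10*s - 5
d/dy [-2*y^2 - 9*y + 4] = -4*y - 9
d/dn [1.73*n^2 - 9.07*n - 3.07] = 3.46*n - 9.07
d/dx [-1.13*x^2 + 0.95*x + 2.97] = 0.95 - 2.26*x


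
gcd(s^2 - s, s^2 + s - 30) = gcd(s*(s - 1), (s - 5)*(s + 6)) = 1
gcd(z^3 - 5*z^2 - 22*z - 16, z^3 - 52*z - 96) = z^2 - 6*z - 16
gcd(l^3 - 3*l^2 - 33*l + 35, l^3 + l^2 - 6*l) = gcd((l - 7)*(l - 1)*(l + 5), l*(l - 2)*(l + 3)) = 1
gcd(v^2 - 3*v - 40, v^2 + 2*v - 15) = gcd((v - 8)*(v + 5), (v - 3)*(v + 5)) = v + 5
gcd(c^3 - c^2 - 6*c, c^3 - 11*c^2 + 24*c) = c^2 - 3*c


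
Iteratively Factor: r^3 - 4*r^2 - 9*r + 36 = (r - 4)*(r^2 - 9) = (r - 4)*(r - 3)*(r + 3)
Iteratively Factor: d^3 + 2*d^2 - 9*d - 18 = (d + 3)*(d^2 - d - 6) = (d + 2)*(d + 3)*(d - 3)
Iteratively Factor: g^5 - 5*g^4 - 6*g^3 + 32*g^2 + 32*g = (g - 4)*(g^4 - g^3 - 10*g^2 - 8*g) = (g - 4)*(g + 1)*(g^3 - 2*g^2 - 8*g) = (g - 4)^2*(g + 1)*(g^2 + 2*g) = g*(g - 4)^2*(g + 1)*(g + 2)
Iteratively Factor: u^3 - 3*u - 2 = (u + 1)*(u^2 - u - 2) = (u - 2)*(u + 1)*(u + 1)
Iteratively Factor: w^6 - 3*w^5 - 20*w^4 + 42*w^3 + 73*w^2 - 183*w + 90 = (w - 1)*(w^5 - 2*w^4 - 22*w^3 + 20*w^2 + 93*w - 90) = (w - 2)*(w - 1)*(w^4 - 22*w^2 - 24*w + 45) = (w - 2)*(w - 1)^2*(w^3 + w^2 - 21*w - 45) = (w - 2)*(w - 1)^2*(w + 3)*(w^2 - 2*w - 15) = (w - 5)*(w - 2)*(w - 1)^2*(w + 3)*(w + 3)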